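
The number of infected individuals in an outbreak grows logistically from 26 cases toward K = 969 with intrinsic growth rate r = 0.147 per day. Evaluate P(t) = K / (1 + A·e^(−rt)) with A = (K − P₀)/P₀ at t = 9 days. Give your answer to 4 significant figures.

A = (969 − 26)/26 = 36.26923
P(9) = 969 / (1 + 36.26923·e^(−0.147·9)) = 969 / (1 + 36.26923·0.266335)
= 969 / 10.65977 ≈ 90.9

≈ 90.90 cases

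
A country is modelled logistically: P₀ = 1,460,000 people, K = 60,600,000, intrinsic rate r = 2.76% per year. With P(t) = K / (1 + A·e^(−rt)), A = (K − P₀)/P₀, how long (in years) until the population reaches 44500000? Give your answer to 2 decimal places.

A = (60600000 − 1460000)/1460000 = 40.50685
44500000 = 60600000/(1 + 40.50685·e^(−0.0276t)) → 1 + 40.50685·e^(−0.0276t) = 1.3618
e^(−0.0276t) = 0.008932 → t = ln(111.95993)/0.0276 = 4.71814/0.0276

t ≈ 170.95 years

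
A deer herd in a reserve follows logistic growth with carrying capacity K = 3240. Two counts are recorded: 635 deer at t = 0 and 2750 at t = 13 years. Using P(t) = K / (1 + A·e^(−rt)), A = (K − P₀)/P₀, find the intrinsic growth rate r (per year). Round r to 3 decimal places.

A = (3240 − 635)/635 = 4.10236
2750 = 3240/(1 + 4.10236·e^(−r·13)) → e^(−13r) = (1.17818 − 1)/4.10236 = 0.043434
r = −ln(0.043434)/13 = 3.13651/13

r ≈ 0.241 per year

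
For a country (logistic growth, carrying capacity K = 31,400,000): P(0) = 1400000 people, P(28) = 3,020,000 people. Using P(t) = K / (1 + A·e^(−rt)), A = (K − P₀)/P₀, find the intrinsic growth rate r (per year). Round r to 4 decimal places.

r ≈ 0.0294 per year

A = (31400000 − 1400000)/1400000 = 21.42857
3020000 = 31400000/(1 + 21.42857·e^(−r·28)) → e^(−28r) = (10.39735 − 1)/21.42857 = 0.438543
r = −ln(0.438543)/28 = 0.8243/28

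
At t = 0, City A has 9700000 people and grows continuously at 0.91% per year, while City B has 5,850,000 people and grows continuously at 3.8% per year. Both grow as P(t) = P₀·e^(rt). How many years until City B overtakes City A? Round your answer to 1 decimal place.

t ≈ 17.5 years

9700000·e^(0.0091t) = 5850000·e^(0.038t)
9700000/5850000 = e^((0.038 − 0.0091)t) → ln(1.65812) = 0.0289·t
t = 0.50568 / 0.0289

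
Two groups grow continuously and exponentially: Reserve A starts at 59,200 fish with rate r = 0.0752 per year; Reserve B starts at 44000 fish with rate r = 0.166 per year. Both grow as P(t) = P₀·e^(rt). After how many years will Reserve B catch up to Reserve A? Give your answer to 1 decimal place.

59200·e^(0.0752t) = 44000·e^(0.166t)
59200/44000 = e^((0.166 − 0.0752)t) → ln(1.34545) = 0.0908·t
t = 0.29673 / 0.0908

t ≈ 3.3 years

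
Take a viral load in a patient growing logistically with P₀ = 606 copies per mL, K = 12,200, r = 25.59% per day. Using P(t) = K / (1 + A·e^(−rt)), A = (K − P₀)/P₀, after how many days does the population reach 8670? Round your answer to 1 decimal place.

t ≈ 15.0 days

A = (12200 − 606)/606 = 19.13201
8670 = 12200/(1 + 19.13201·e^(−0.2559t)) → 1 + 19.13201·e^(−0.2559t) = 1.40715
e^(−0.2559t) = 0.021281 → t = ln(46.98996)/0.2559 = 3.84993/0.2559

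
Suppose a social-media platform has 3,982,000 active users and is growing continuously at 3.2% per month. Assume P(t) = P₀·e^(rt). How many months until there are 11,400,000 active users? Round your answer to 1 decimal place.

t ≈ 32.9 months

11400000 = 3982000 · e^(0.032·t)
t = ln(11400000/3982000) / 0.032 = ln(2.86288) / 0.032 = 1.05183 / 0.032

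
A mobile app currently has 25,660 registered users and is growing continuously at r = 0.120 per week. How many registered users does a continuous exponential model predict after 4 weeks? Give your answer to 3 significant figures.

P(4) = 25660 · e^(0.12·4) = 25660 · e^(0.48)
= 25660 · 1.61607 ≈ 41468.47

≈ 41,500 registered users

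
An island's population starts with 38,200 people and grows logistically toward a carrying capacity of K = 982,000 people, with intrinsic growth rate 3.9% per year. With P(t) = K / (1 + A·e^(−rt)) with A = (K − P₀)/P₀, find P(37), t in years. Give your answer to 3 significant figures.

A = (982000 − 38200)/38200 = 24.70681
P(37) = 982000 / (1 + 24.70681·e^(−0.039·37)) = 982000 / (1 + 24.70681·0.236218)
= 982000 / 6.83619 ≈ 143647.19

≈ 144,000 people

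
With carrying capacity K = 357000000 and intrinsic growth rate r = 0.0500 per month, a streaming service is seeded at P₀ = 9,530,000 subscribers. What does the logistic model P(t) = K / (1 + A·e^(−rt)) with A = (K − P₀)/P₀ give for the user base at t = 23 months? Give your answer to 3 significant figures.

≈ 28,500,000 subscribers

A = (357000000 − 9530000)/9530000 = 36.46065
P(23) = 357000000 / (1 + 36.46065·e^(−0.05·23)) = 357000000 / (1 + 36.46065·0.316637)
= 357000000 / 12.54478 ≈ 28458045.96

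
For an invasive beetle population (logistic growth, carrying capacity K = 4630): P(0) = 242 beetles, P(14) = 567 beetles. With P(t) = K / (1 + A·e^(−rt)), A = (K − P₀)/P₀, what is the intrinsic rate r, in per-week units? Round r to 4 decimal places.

A = (4630 − 242)/242 = 18.13223
567 = 4630/(1 + 18.13223·e^(−r·14)) → e^(−14r) = (8.16578 − 1)/18.13223 = 0.395196
r = −ln(0.395196)/14 = 0.92837/14

r ≈ 0.0663 per week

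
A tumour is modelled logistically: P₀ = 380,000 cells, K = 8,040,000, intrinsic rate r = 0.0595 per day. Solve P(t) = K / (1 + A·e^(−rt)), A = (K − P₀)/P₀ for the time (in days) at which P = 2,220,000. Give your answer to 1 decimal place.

A = (8040000 − 380000)/380000 = 20.15789
2220000 = 8040000/(1 + 20.15789·e^(−0.0595t)) → 1 + 20.15789·e^(−0.0595t) = 3.62162
e^(−0.0595t) = 0.130054 → t = ln(7.68909)/0.0595 = 2.0398/0.0595

t ≈ 34.3 days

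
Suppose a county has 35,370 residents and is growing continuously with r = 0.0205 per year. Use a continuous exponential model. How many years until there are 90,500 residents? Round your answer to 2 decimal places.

t ≈ 45.83 years

90500 = 35370 · e^(0.0205·t)
t = ln(90500/35370) / 0.0205 = ln(2.55867) / 0.0205 = 0.93949 / 0.0205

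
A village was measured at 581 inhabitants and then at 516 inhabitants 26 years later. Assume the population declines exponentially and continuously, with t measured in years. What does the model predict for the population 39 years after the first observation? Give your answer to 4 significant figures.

≈ 486.3 inhabitants

r = ln(516/581) / 26 ≈ -0.004563 per year
P(39) = 581 · e^(-0.004563·39) = 581 · 0.83697 ≈ 486.28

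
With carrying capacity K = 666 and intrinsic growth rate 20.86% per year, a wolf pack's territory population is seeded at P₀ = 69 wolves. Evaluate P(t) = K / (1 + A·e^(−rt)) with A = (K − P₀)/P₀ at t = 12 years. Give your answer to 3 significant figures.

A = (666 − 69)/69 = 8.65217
P(12) = 666 / (1 + 8.65217·e^(−0.2086·12)) = 666 / (1 + 8.65217·0.081823)
= 666 / 1.70794 ≈ 389.94

≈ 390 wolves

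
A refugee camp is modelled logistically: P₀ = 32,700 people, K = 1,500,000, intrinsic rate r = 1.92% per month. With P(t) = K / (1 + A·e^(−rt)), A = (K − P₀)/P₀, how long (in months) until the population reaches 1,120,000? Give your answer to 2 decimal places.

A = (1500000 − 32700)/32700 = 44.87156
1120000 = 1500000/(1 + 44.87156·e^(−0.0192t)) → 1 + 44.87156·e^(−0.0192t) = 1.33929
e^(−0.0192t) = 0.007561 → t = ln(132.25302)/0.0192 = 4.88472/0.0192

t ≈ 254.41 months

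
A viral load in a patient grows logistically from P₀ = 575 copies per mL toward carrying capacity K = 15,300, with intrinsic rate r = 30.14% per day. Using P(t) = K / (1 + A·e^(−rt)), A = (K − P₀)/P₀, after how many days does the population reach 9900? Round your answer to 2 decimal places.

A = (15300 − 575)/575 = 25.6087
9900 = 15300/(1 + 25.6087·e^(−0.3014t)) → 1 + 25.6087·e^(−0.3014t) = 1.54545
e^(−0.3014t) = 0.0213 → t = ln(46.94928)/0.3014 = 3.84907/0.3014

t ≈ 12.77 days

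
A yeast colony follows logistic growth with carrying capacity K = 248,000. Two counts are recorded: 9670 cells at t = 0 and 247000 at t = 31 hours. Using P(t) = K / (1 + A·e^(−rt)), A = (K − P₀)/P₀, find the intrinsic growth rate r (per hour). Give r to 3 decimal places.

A = (248000 − 9670)/9670 = 24.64633
247000 = 248000/(1 + 24.64633·e^(−r·31)) → e^(−31r) = (1.00405 − 1)/24.64633 = 0.000164
r = −ln(0.000164)/31 = 8.71402/31

r ≈ 0.281 per hour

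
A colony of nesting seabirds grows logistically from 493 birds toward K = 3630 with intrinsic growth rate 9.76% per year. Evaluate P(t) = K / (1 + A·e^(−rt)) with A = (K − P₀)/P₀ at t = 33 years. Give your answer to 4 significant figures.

≈ 2,895 birds

A = (3630 − 493)/493 = 6.36308
P(33) = 3630 / (1 + 6.36308·e^(−0.0976·33)) = 3630 / (1 + 6.36308·0.039923)
= 3630 / 1.25403 ≈ 2894.66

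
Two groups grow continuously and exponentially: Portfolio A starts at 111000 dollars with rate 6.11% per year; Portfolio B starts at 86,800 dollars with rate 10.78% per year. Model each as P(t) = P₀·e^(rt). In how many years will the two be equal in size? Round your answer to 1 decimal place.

111000·e^(0.0611t) = 86800·e^(0.1078t)
111000/86800 = e^((0.1078 − 0.0611)t) → ln(1.2788) = 0.0467·t
t = 0.24592 / 0.0467

t ≈ 5.3 years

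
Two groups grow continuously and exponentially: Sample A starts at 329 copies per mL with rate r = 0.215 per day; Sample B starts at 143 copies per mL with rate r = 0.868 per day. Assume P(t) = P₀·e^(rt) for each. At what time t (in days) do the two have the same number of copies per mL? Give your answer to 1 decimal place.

329·e^(0.215t) = 143·e^(0.868t)
329/143 = e^((0.868 − 0.215)t) → ln(2.3007) = 0.653·t
t = 0.83321 / 0.653

t ≈ 1.3 days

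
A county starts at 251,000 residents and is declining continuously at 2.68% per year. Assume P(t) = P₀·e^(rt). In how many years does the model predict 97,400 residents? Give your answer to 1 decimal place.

t ≈ 35.3 years

97400 = 251000 · e^(-0.0268·t)
t = ln(97400/251000) / -0.0268 = ln(0.38805) / -0.0268 = -0.94663 / -0.0268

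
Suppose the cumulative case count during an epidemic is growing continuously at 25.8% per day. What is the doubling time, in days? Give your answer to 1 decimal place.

doubling time = ln(2) / |r| = 0.69315 / 0.258

doubling time ≈ 2.7 days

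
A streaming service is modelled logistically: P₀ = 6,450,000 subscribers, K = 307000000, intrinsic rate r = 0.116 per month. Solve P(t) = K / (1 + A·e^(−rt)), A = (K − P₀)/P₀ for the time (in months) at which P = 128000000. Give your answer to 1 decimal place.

A = (307000000 − 6450000)/6450000 = 46.5969
128000000 = 307000000/(1 + 46.5969·e^(−0.116t)) → 1 + 46.5969·e^(−0.116t) = 2.39844
e^(−0.116t) = 0.030011 → t = ln(33.32069)/0.116 = 3.50618/0.116

t ≈ 30.2 months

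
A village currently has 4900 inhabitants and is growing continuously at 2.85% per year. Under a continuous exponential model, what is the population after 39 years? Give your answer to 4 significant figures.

≈ 14,890 inhabitants

P(39) = 4900 · e^(0.0285·39) = 4900 · e^(1.1115)
= 4900 · 3.03891 ≈ 14890.68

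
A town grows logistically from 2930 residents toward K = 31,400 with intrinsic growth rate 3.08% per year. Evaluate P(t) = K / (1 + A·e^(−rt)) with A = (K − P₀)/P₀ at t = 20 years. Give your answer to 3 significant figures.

≈ 5,030 residents

A = (31400 − 2930)/2930 = 9.71672
P(20) = 31400 / (1 + 9.71672·e^(−0.0308·20)) = 31400 / (1 + 9.71672·0.540101)
= 31400 / 6.24801 ≈ 5025.6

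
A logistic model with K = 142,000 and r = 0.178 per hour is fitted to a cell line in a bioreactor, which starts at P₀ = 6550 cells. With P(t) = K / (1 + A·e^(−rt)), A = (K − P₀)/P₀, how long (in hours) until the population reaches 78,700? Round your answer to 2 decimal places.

A = (142000 − 6550)/6550 = 20.67939
78700 = 142000/(1 + 20.67939·e^(−0.178t)) → 1 + 20.67939·e^(−0.178t) = 1.80432
e^(−0.178t) = 0.038895 → t = ln(25.71039)/0.178 = 3.2469/0.178

t ≈ 18.24 hours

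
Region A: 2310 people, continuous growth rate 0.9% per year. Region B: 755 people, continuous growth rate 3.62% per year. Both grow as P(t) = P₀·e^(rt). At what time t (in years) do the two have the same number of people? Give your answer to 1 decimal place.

2310·e^(0.009t) = 755·e^(0.0362t)
2310/755 = e^((0.0362 − 0.009)t) → ln(3.0596) = 0.0272·t
t = 1.11829 / 0.0272

t ≈ 41.1 years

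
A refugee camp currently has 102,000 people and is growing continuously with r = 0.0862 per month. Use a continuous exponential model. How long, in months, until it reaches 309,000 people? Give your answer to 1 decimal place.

309000 = 102000 · e^(0.0862·t)
t = ln(309000/102000) / 0.0862 = ln(3.02941) / 0.0862 = 1.10837 / 0.0862

t ≈ 12.9 months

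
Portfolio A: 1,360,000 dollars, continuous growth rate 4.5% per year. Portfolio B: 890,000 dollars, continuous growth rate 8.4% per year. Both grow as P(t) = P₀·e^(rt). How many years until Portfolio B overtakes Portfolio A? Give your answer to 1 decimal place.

1360000·e^(0.045t) = 890000·e^(0.084t)
1360000/890000 = e^((0.084 − 0.045)t) → ln(1.52809) = 0.039·t
t = 0.42402 / 0.039

t ≈ 10.9 years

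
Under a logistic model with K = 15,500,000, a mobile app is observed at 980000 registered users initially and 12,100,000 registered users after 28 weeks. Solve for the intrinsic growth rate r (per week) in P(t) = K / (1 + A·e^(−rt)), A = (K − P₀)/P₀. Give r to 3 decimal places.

A = (15500000 − 980000)/980000 = 14.81633
12100000 = 15500000/(1 + 14.81633·e^(−r·28)) → e^(−28r) = (1.28099 − 1)/14.81633 = 0.018965
r = −ln(0.018965)/28 = 3.96516/28

r ≈ 0.142 per week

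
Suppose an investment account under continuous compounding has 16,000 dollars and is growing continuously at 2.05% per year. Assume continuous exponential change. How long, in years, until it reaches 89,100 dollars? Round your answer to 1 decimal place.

89100 = 16000 · e^(0.0205·t)
t = ln(89100/16000) / 0.0205 = ln(5.56875) / 0.0205 = 1.71717 / 0.0205

t ≈ 83.8 years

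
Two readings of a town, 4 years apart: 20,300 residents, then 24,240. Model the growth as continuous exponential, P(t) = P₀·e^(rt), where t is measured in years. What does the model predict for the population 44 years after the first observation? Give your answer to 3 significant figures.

r = ln(24240/20300) / 4 ≈ 0.044346 per year
P(44) = 20300 · e^(0.044346·44) = 20300 · 7.03724 ≈ 142855.97

≈ 143,000 residents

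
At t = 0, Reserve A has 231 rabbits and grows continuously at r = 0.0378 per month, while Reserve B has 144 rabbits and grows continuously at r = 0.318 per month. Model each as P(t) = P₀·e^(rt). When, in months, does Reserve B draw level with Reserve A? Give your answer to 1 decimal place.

t ≈ 1.7 months

231·e^(0.0378t) = 144·e^(0.318t)
231/144 = e^((0.318 − 0.0378)t) → ln(1.60417) = 0.2802·t
t = 0.4726 / 0.2802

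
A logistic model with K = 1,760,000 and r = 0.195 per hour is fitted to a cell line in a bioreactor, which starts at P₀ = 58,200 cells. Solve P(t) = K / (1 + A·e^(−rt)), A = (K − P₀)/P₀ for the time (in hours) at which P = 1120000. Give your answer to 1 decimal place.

A = (1760000 − 58200)/58200 = 29.24055
1120000 = 1760000/(1 + 29.24055·e^(−0.195t)) → 1 + 29.24055·e^(−0.195t) = 1.57143
e^(−0.195t) = 0.019542 → t = ln(51.17096)/0.195 = 3.93517/0.195

t ≈ 20.2 hours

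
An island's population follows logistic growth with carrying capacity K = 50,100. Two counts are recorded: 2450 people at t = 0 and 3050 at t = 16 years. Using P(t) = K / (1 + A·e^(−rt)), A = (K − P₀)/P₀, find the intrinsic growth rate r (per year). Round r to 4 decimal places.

r ≈ 0.0145 per year

A = (50100 − 2450)/2450 = 19.44898
3050 = 50100/(1 + 19.44898·e^(−r·16)) → e^(−16r) = (16.42623 − 1)/19.44898 = 0.793164
r = −ln(0.793164)/16 = 0.23173/16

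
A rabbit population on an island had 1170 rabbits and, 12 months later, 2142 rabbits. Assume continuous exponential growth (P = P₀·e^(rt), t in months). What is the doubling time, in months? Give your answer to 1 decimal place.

doubling time ≈ 13.8 months

r = ln(2142/1170) / 12 = ln(1.83077) / 12 ≈ 0.050395 per month
doubling time = ln 2 / |r| = 0.69315 / 0.050395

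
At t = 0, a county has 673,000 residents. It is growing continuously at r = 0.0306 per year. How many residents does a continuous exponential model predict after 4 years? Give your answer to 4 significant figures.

P(4) = 673000 · e^(0.0306·4) = 673000 · e^(0.1224)
= 673000 · 1.13021 ≈ 760628.7

≈ 760,600 residents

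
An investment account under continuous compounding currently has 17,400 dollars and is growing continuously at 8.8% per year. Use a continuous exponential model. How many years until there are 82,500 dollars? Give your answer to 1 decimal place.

t ≈ 17.7 years

82500 = 17400 · e^(0.088·t)
t = ln(82500/17400) / 0.088 = ln(4.74138) / 0.088 = 1.55633 / 0.088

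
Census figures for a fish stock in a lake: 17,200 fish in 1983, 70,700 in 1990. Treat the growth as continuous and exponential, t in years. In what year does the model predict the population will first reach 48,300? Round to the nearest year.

year 1988

r = ln(70700/17200) / 7 = 1.41354/7 ≈ 0.201934 per year
t = ln(48300/17200) / r = 1.03252/0.201934 ≈ 5.11 years after 1983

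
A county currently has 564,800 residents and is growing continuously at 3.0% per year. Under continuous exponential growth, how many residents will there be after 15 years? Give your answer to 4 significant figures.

P(15) = 564800 · e^(0.03·15) = 564800 · e^(0.45)
= 564800 · 1.56831 ≈ 885782.72

≈ 885,800 residents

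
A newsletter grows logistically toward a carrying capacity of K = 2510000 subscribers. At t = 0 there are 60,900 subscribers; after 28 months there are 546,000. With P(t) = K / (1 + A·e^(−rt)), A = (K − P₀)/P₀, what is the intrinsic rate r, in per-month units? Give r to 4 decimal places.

A = (2510000 − 60900)/60900 = 40.21511
546000 = 2510000/(1 + 40.21511·e^(−r·28)) → e^(−28r) = (4.59707 − 1)/40.21511 = 0.089446
r = −ln(0.089446)/28 = 2.41412/28

r ≈ 0.0862 per month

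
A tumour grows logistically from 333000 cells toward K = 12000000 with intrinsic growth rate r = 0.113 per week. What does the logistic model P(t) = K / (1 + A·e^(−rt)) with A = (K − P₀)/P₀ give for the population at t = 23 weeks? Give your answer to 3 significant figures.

A = (12000000 − 333000)/333000 = 35.03604
P(23) = 12000000 / (1 + 35.03604·e^(−0.113·23)) = 12000000 / (1 + 35.03604·0.074348)
= 12000000 / 3.60486 ≈ 3328843.73

≈ 3,330,000 cells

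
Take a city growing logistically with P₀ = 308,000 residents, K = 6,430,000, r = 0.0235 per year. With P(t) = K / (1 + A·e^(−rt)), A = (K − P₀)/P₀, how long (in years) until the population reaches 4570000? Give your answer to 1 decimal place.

A = (6430000 − 308000)/308000 = 19.87662
4570000 = 6430000/(1 + 19.87662·e^(−0.0235t)) → 1 + 19.87662·e^(−0.0235t) = 1.407
e^(−0.0235t) = 0.020476 → t = ln(48.83665)/0.0235 = 3.88848/0.0235

t ≈ 165.5 years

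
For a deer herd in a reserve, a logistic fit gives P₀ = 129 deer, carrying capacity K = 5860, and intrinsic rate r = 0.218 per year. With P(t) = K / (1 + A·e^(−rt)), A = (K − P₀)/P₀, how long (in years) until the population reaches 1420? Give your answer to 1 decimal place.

A = (5860 − 129)/129 = 44.42636
1420 = 5860/(1 + 44.42636·e^(−0.218t)) → 1 + 44.42636·e^(−0.218t) = 4.12676
e^(−0.218t) = 0.070381 → t = ln(14.20843)/0.218 = 2.65384/0.218

t ≈ 12.2 years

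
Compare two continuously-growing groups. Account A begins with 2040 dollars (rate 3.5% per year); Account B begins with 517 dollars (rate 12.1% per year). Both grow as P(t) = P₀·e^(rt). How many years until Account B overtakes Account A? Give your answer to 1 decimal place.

t ≈ 16.0 years

2040·e^(0.035t) = 517·e^(0.121t)
2040/517 = e^((0.121 − 0.035)t) → ln(3.94584) = 0.086·t
t = 1.37266 / 0.086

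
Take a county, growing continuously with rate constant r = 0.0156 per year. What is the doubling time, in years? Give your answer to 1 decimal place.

doubling time ≈ 44.4 years

doubling time = ln(2) / |r| = 0.69315 / 0.0156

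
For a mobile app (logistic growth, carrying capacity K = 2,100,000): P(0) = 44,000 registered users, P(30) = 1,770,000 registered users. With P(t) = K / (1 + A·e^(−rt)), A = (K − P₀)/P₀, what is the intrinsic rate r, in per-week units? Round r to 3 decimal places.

A = (2100000 − 44000)/44000 = 46.72727
1770000 = 2100000/(1 + 46.72727·e^(−r·30)) → e^(−30r) = (1.18644 − 1)/46.72727 = 0.00399
r = −ln(0.00399)/30 = 5.52397/30

r ≈ 0.184 per week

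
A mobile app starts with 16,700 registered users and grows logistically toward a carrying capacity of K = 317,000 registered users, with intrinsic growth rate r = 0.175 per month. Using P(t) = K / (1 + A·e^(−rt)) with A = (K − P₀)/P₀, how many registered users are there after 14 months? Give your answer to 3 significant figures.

A = (317000 − 16700)/16700 = 17.98204
P(14) = 317000 / (1 + 17.98204·e^(−0.175·14)) = 317000 / (1 + 17.98204·0.086294)
= 317000 / 2.55173 ≈ 124229.23

≈ 124,000 registered users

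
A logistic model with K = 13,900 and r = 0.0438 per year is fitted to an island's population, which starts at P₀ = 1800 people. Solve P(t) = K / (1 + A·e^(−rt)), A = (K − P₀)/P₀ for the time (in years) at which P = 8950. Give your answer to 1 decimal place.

A = (13900 − 1800)/1800 = 6.72222
8950 = 13900/(1 + 6.72222·e^(−0.0438t)) → 1 + 6.72222·e^(−0.0438t) = 1.55307
e^(−0.0438t) = 0.082275 → t = ln(12.15432)/0.0438 = 2.49768/0.0438

t ≈ 57.0 years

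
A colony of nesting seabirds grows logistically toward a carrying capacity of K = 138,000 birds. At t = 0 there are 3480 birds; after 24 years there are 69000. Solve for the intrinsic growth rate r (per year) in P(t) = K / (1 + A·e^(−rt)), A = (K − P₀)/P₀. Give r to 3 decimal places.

A = (138000 − 3480)/3480 = 38.65517
69000 = 138000/(1 + 38.65517·e^(−r·24)) → e^(−24r) = (2 − 1)/38.65517 = 0.02587
r = −ln(0.02587)/24 = 3.65468/24

r ≈ 0.152 per year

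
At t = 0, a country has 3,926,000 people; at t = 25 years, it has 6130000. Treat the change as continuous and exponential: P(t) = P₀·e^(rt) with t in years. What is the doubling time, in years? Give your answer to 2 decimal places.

r = ln(6130000/3926000) / 25 = ln(1.56139) / 25 ≈ 0.017823 per year
doubling time = ln 2 / |r| = 0.69315 / 0.017823

doubling time ≈ 38.89 years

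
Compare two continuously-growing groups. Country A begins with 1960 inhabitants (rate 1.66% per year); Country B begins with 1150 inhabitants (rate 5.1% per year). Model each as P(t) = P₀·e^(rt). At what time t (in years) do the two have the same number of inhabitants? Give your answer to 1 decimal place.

1960·e^(0.0166t) = 1150·e^(0.051t)
1960/1150 = e^((0.051 − 0.0166)t) → ln(1.70435) = 0.0344·t
t = 0.53318 / 0.0344

t ≈ 15.5 years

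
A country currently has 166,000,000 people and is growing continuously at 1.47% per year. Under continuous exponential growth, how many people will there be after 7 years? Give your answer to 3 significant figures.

P(7) = 166000000 · e^(0.0147·7) = 166000000 · e^(0.1029)
= 166000000 · 1.10838 ≈ 183991173.87

≈ 184,000,000 people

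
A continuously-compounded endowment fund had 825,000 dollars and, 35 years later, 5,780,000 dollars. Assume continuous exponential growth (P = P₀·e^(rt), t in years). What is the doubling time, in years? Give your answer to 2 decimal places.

doubling time ≈ 12.46 years

r = ln(5780000/825000) / 35 = ln(7.00606) / 35 ≈ 0.055622 per year
doubling time = ln 2 / |r| = 0.69315 / 0.055622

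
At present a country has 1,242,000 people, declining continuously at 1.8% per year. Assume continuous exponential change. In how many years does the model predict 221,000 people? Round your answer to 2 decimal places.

221000 = 1242000 · e^(-0.018·t)
t = ln(221000/1242000) / -0.018 = ln(0.17794) / -0.018 = -1.72632 / -0.018

t ≈ 95.91 years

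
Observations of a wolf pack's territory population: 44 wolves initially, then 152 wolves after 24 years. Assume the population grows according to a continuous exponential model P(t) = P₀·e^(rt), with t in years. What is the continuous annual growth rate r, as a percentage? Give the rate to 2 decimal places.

152 = 44 · e^(r·24)
e^(24r) = 152/44 = 3.45455
r = ln(3.45455) / 24 = 1.23969 / 24

r ≈ 5.17% per year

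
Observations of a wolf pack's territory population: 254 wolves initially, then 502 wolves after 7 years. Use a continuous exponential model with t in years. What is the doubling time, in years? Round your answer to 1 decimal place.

r = ln(502/254) / 7 = ln(1.97638) / 7 ≈ 0.097324 per year
doubling time = ln 2 / |r| = 0.69315 / 0.097324

doubling time ≈ 7.1 years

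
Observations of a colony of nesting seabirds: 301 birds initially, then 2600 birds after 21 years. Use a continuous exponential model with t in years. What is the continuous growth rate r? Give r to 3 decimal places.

2600 = 301 · e^(r·21)
e^(21r) = 2600/301 = 8.63787
r = ln(8.63787) / 21 = 2.15616 / 21

r ≈ 0.103 per year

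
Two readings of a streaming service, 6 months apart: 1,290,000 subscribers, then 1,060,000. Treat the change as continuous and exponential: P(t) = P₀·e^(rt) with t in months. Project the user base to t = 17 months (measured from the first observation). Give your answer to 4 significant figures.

≈ 739,500 subscribers

r = ln(1060000/1290000) / 6 ≈ -0.032729 per month
P(17) = 1290000 · e^(-0.032729·17) = 1290000 · 0.57327 ≈ 739523.79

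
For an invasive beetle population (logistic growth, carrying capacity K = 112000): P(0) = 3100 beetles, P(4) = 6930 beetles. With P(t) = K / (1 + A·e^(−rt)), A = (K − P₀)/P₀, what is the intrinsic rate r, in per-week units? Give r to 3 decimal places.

A = (112000 − 3100)/3100 = 35.12903
6930 = 112000/(1 + 35.12903·e^(−r·4)) → e^(−4r) = (16.16162 − 1)/35.12903 = 0.431598
r = −ln(0.431598)/4 = 0.84026/4

r ≈ 0.210 per week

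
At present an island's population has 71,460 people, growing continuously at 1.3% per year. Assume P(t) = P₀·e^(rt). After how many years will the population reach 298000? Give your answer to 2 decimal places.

t ≈ 109.84 years

298000 = 71460 · e^(0.013·t)
t = ln(298000/71460) / 0.013 = ln(4.17017) / 0.013 = 1.42796 / 0.013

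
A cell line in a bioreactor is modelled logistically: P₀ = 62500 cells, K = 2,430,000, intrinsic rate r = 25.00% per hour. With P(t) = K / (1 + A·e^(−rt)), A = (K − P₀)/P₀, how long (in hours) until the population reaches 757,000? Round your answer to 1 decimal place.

A = (2430000 − 62500)/62500 = 37.88
757000 = 2430000/(1 + 37.88·e^(−0.25t)) → 1 + 37.88·e^(−0.25t) = 3.21004
e^(−0.25t) = 0.058343 → t = ln(17.13996)/0.25 = 2.84141/0.25

t ≈ 11.4 hours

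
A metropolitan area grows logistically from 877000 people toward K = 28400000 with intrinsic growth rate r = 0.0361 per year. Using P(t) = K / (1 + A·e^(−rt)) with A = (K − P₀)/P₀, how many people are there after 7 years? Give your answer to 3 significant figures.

≈ 1,120,000 people

A = (28400000 − 877000)/877000 = 31.38312
P(7) = 28400000 / (1 + 31.38312·e^(−0.0361·7)) = 28400000 / (1 + 31.38312·0.776701)
= 28400000 / 25.3753 ≈ 1119198.61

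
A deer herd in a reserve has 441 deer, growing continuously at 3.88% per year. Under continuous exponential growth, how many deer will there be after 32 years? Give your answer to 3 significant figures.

P(32) = 441 · e^(0.0388·32) = 441 · e^(1.2416)
= 441 · 3.46115 ≈ 1526.37

≈ 1,530 deer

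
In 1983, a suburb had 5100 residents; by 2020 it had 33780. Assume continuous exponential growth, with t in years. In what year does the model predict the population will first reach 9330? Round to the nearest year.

r = ln(33780/5100) / 37 = 1.89063/37 ≈ 0.051098 per year
t = ln(9330/5100) / r = 0.60399/0.051098 ≈ 11.82 years after 1983

year 1995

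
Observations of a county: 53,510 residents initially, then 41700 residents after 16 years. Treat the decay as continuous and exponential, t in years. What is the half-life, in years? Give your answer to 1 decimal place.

half-life ≈ 44.5 years

r = ln(41700/53510) / 16 = ln(0.77929) / 16 ≈ -0.015585 per year
half-life = ln 2 / |r| = 0.69315 / 0.015585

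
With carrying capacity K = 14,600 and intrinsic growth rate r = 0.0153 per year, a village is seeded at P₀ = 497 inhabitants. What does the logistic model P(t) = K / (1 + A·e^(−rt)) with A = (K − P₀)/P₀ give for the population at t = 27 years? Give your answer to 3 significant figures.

≈ 738 inhabitants

A = (14600 − 497)/497 = 28.37626
P(27) = 14600 / (1 + 28.37626·e^(−0.0153·27)) = 14600 / (1 + 28.37626·0.661596)
= 14600 / 19.77362 ≈ 738.36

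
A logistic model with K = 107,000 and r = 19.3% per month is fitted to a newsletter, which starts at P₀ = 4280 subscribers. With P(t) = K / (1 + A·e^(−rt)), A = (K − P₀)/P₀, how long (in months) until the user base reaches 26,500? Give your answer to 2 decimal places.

A = (107000 − 4280)/4280 = 24
26500 = 107000/(1 + 24·e^(−0.193t)) → 1 + 24·e^(−0.193t) = 4.03774
e^(−0.193t) = 0.126572 → t = ln(7.90062)/0.193 = 2.06694/0.193

t ≈ 10.71 months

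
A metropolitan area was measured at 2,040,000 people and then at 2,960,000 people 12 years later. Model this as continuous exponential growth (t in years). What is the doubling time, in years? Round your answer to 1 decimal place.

doubling time ≈ 22.3 years

r = ln(2960000/2040000) / 12 = ln(1.45098) / 12 ≈ 0.03102 per year
doubling time = ln 2 / |r| = 0.69315 / 0.03102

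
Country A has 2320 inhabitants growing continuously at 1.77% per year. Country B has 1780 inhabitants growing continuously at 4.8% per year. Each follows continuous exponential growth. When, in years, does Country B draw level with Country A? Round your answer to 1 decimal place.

2320·e^(0.0177t) = 1780·e^(0.048t)
2320/1780 = e^((0.048 − 0.0177)t) → ln(1.30337) = 0.0303·t
t = 0.26495 / 0.0303

t ≈ 8.7 years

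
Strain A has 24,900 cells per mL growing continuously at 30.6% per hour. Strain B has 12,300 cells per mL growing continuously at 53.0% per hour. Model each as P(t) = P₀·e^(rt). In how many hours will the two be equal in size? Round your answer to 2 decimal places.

24900·e^(0.306t) = 12300·e^(0.53t)
24900/12300 = e^((0.53 − 0.306)t) → ln(2.02439) = 0.224·t
t = 0.70527 / 0.224

t ≈ 3.15 hours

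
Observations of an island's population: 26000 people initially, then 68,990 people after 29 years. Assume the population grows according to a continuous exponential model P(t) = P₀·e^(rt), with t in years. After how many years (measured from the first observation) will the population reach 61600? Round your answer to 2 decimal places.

t ≈ 25.63 years

r = ln(68990/26000) / 29 ≈ 0.033651 per year
t = ln(61600/26000) / r = 0.86257 / 0.033651 ≈ 25.633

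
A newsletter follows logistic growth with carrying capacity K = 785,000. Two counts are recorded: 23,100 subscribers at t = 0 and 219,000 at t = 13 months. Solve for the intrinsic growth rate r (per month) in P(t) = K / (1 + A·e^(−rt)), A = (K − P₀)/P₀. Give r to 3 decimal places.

A = (785000 − 23100)/23100 = 32.98268
219000 = 785000/(1 + 32.98268·e^(−r·13)) → e^(−13r) = (3.58447 − 1)/32.98268 = 0.078359
r = −ln(0.078359)/13 = 2.54646/13

r ≈ 0.196 per month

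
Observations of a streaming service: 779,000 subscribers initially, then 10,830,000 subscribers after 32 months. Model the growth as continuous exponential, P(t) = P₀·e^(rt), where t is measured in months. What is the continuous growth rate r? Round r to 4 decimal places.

r ≈ 0.0823 per month

10830000 = 779000 · e^(r·32)
e^(32r) = 10830000/779000 = 13.90244
r = ln(13.90244) / 32 = 2.63206 / 32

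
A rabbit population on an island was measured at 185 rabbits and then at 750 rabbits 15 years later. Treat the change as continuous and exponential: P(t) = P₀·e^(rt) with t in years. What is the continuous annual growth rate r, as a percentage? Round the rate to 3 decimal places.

r ≈ 9.331% per year

750 = 185 · e^(r·15)
e^(15r) = 750/185 = 4.05405
r = ln(4.05405) / 15 = 1.39972 / 15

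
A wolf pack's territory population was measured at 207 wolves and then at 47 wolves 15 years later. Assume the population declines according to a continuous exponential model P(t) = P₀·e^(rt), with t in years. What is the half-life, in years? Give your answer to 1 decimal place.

r = ln(47/207) / 15 = ln(0.22705) / 15 ≈ -0.098838 per year
half-life = ln 2 / |r| = 0.69315 / 0.098838

half-life ≈ 7.0 years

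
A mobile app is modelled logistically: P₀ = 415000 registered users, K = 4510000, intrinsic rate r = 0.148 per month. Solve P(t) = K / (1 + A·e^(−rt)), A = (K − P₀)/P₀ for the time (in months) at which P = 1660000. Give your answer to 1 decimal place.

A = (4510000 − 415000)/415000 = 9.86747
1660000 = 4510000/(1 + 9.86747·e^(−0.148t)) → 1 + 9.86747·e^(−0.148t) = 2.71687
e^(−0.148t) = 0.173993 → t = ln(5.74737)/0.148 = 1.74874/0.148

t ≈ 11.8 months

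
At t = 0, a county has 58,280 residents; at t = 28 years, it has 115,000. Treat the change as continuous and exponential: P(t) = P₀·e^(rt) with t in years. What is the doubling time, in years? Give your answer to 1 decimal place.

r = ln(115000/58280) / 28 = ln(1.97323) / 28 ≈ 0.024274 per year
doubling time = ln 2 / |r| = 0.69315 / 0.024274

doubling time ≈ 28.6 years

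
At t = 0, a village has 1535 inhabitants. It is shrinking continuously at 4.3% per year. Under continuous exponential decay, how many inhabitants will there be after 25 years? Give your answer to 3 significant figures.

≈ 524 inhabitants

P(25) = 1535 · e^(-0.043·25) = 1535 · e^(-1.075)
= 1535 · 0.3413 ≈ 523.89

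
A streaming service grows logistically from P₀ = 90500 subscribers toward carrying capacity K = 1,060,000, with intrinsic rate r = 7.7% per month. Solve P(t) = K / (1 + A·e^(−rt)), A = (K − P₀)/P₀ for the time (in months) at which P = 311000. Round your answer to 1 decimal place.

t ≈ 19.4 months

A = (1060000 − 90500)/90500 = 10.71271
311000 = 1060000/(1 + 10.71271·e^(−0.077t)) → 1 + 10.71271·e^(−0.077t) = 3.40836
e^(−0.077t) = 0.224813 → t = ln(4.44813)/0.077 = 1.49248/0.077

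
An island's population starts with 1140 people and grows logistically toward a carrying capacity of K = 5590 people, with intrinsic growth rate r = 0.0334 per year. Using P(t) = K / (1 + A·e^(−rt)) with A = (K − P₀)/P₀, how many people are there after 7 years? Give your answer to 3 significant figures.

≈ 1,370 people

A = (5590 − 1140)/1140 = 3.90351
P(7) = 5590 / (1 + 3.90351·e^(−0.0334·7)) = 5590 / (1 + 3.90351·0.79152)
= 5590 / 4.08971 ≈ 1366.85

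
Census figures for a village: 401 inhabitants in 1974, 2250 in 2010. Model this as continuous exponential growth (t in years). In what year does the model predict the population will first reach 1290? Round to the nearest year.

year 1998

r = ln(2250/401) / 36 = 1.72472/36 ≈ 0.047909 per year
t = ln(1290/401) / r = 1.16844/0.047909 ≈ 24.39 years after 1974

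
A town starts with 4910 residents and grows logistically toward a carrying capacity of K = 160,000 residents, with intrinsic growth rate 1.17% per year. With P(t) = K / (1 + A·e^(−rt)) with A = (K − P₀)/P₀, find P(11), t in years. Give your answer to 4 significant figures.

≈ 5,561 residents

A = (160000 − 4910)/4910 = 31.58656
P(11) = 160000 / (1 + 31.58656·e^(−0.0117·11)) = 160000 / (1 + 31.58656·0.879238)
= 160000 / 28.77209 ≈ 5560.94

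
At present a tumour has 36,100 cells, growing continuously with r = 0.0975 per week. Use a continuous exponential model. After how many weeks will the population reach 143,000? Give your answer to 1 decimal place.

t ≈ 14.1 weeks

143000 = 36100 · e^(0.0975·t)
t = ln(143000/36100) / 0.0975 = ln(3.96122) / 0.0975 = 1.37655 / 0.0975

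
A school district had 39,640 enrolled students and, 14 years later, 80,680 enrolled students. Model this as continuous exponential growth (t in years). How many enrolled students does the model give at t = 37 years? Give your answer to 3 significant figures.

≈ 259,000 enrolled students

r = ln(80680/39640) / 14 ≈ 0.050761 per year
P(37) = 39640 · e^(0.050761·37) = 39640 · 6.5414 ≈ 259301.23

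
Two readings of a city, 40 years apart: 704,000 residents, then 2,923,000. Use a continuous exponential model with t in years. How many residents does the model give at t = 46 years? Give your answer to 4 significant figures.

r = ln(2923000/704000) / 40 ≈ 0.03559 per year
P(46) = 704000 · e^(0.03559·46) = 704000 · 5.14037 ≈ 3618822.14

≈ 3,619,000 residents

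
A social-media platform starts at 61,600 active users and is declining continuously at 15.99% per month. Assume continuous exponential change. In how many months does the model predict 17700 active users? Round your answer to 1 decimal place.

17700 = 61600 · e^(-0.1599·t)
t = ln(17700/61600) / -0.1599 = ln(0.28734) / -0.1599 = -1.2471 / -0.1599

t ≈ 7.8 months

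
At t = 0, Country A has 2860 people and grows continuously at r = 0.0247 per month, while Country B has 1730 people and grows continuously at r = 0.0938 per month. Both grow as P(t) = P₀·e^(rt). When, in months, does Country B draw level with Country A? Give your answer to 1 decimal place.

t ≈ 7.3 months

2860·e^(0.0247t) = 1730·e^(0.0938t)
2860/1730 = e^((0.0938 − 0.0247)t) → ln(1.65318) = 0.0691·t
t = 0.5027 / 0.0691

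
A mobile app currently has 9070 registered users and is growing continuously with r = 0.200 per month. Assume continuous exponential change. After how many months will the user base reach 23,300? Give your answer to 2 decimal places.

t ≈ 4.72 months

23300 = 9070 · e^(0.2·t)
t = ln(23300/9070) / 0.2 = ln(2.56891) / 0.2 = 0.94348 / 0.2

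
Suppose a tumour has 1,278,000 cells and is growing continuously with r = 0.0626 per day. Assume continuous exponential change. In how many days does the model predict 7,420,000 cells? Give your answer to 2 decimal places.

7420000 = 1278000 · e^(0.0626·t)
t = ln(7420000/1278000) / 0.0626 = ln(5.80595) / 0.0626 = 1.75888 / 0.0626

t ≈ 28.10 days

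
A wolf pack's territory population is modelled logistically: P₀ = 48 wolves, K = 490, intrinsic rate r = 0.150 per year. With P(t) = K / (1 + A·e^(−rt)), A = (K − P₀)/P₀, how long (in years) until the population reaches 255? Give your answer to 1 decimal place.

A = (490 − 48)/48 = 9.20833
255 = 490/(1 + 9.20833·e^(−0.15t)) → 1 + 9.20833·e^(−0.15t) = 1.92157
e^(−0.15t) = 0.10008 → t = ln(9.99202)/0.15 = 2.30179/0.15

t ≈ 15.3 years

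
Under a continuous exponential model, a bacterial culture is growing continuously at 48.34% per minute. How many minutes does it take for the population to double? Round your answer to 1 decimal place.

doubling time ≈ 1.4 minutes

doubling time = ln(2) / |r| = 0.69315 / 0.4834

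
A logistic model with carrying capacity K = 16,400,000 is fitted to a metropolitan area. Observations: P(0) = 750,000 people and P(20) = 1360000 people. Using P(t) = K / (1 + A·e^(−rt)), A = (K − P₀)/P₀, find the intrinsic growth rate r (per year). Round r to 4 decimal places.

A = (16400000 − 750000)/750000 = 20.86667
1360000 = 16400000/(1 + 20.86667·e^(−r·20)) → e^(−20r) = (12.05882 − 1)/20.86667 = 0.529976
r = −ln(0.529976)/20 = 0.63492/20

r ≈ 0.0317 per year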